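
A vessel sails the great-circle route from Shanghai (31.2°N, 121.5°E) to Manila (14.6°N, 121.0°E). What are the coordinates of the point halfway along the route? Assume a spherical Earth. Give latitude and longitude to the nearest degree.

≈ 23°N, 121°E

Write both endpoints as unit vectors p₁, p₂ with components (cos φ cos λ, cos φ sin λ, sin φ).
The central angle between the endpoints is δ = arccos(p₁·p₂) ≈ 0.290 rad (16.6°).
Interpolate at f = 1/2 with slerp weights a = sin((1−f)δ)/sin δ ≈ 0.505, b = sin(fδ)/sin δ ≈ 0.505.
p = a·p₁ + b·p₂ ≈ (-0.478, 0.788, 0.389); φ = arcsin(p_z) ≈ 22.90°, λ = atan2(p_y, p_x) ≈ 121.23°.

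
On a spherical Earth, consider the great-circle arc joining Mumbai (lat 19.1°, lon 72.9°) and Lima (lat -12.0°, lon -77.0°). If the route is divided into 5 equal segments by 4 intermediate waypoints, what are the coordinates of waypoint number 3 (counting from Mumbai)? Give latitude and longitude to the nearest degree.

≈ lat 9°, lon -20°

The haversine formula gives a central angle δ ≈ 2.621 rad (150.2°) between the endpoints.
Interpolate at f = 3/5 with slerp weights a = sin((1−f)δ)/sin δ ≈ 1.743, b = sin(fδ)/sin δ ≈ 2.012.
p = a·p₁ + b·p₂ ≈ (0.927, -0.343, 0.152); φ = arcsin(p_z) ≈ 8.76°, λ = atan2(p_y, p_x) ≈ -20.28°.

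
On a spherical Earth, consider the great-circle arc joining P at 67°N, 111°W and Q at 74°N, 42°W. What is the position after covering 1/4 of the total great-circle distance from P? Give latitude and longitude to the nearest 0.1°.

Convert each endpoint to a unit vector on the sphere (x = cos φ cos λ, y = cos φ sin λ, z = sin φ).
The central angle between the endpoints is δ = arccos(p₁·p₂) ≈ 0.394 rad (22.6°).
Interpolate at f = 1/4 with slerp weights a = sin((1−f)δ)/sin δ ≈ 0.759, b = sin(fδ)/sin δ ≈ 0.256.
p = a·p₁ + b·p₂ ≈ (-0.054, -0.324, 0.945); φ = arcsin(p_z) ≈ 70.83°, λ = atan2(p_y, p_x) ≈ -99.42°.

≈ 70.8°N, 99.4°W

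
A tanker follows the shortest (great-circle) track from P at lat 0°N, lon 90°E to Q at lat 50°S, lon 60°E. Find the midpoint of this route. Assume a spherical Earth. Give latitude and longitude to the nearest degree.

Convert each endpoint to a unit vector on the sphere (x = cos φ cos λ, y = cos φ sin λ, z = sin φ).
The central angle between the endpoints is δ = arccos(p₁·p₂) ≈ 0.980 rad (56.2°).
Interpolate at f = 1/2 with slerp weights a = sin((1−f)δ)/sin δ ≈ 0.567, b = sin(fδ)/sin δ ≈ 0.567.
p = a·p₁ + b·p₂ ≈ (0.182, 0.882, -0.434); φ = arcsin(p_z) ≈ -25.73°, λ = atan2(p_y, p_x) ≈ 78.33°.

≈ lat 26°S, lon 78°E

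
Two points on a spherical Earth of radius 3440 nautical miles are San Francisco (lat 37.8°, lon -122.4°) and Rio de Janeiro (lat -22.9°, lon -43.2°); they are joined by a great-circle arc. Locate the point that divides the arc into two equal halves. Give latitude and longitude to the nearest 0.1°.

Convert each endpoint to a unit vector on the sphere (x = cos φ cos λ, y = cos φ sin λ, z = sin φ).
The central angle between the endpoints is δ = arccos(p₁·p₂) ≈ 1.673 rad (95.9°).
Interpolate at f = 1/2 with slerp weights a = sin((1−f)δ)/sin δ ≈ 0.746, b = sin(fδ)/sin δ ≈ 0.746.
p = a·p₁ + b·p₂ ≈ (0.185, -0.968, 0.167); φ = arcsin(p_z) ≈ 9.61°, λ = atan2(p_y, p_x) ≈ -79.18°.

≈ lat 9.6°, lon -79.2°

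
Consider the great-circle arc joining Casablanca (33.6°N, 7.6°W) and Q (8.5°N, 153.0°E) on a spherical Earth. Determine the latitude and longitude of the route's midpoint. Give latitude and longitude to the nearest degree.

The haversine formula gives a central angle δ ≈ 2.340 rad (134.0°) between the endpoints.
Interpolate at f = 1/2 with slerp weights a = sin((1−f)δ)/sin δ ≈ 1.281, b = sin(fδ)/sin δ ≈ 1.281.
p = a·p₁ + b·p₂ ≈ (-0.071, 0.434, 0.898); φ = arcsin(p_z) ≈ 63.91°, λ = atan2(p_y, p_x) ≈ 99.32°.

≈ (64°N, 99°E)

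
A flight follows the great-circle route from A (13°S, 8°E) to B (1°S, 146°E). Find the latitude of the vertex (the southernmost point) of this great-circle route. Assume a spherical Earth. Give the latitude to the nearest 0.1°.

The great circle lies in the plane with unit normal n̂ = (p₁ × p₂)/|p₁ × p₂|.
Here n̂_z ≈ +0.939; the vertex latitude is φ_max = arccos|n̂_z| ≈ 20.0°.

≈ 20.0°S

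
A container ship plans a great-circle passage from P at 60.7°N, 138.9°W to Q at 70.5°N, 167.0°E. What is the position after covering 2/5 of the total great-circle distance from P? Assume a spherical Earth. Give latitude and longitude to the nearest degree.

Convert each endpoint to a unit vector on the sphere (x = cos φ cos λ, y = cos φ sin λ, z = sin φ).
The central angle between the endpoints is δ = arccos(p₁·p₂) ≈ 0.408 rad (23.4°).
Interpolate at f = 2/5 with slerp weights a = sin((1−f)δ)/sin δ ≈ 0.611, b = sin(fδ)/sin δ ≈ 0.410.
p = a·p₁ + b·p₂ ≈ (-0.358, -0.166, 0.919); φ = arcsin(p_z) ≈ 66.74°, λ = atan2(p_y, p_x) ≈ -155.18°.

≈ 67°N, 155°W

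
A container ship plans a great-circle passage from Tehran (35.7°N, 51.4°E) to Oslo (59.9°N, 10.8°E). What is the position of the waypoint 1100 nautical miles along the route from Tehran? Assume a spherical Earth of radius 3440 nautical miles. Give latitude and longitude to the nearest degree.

≈ (50°N, 35°E)

Convert each endpoint to a unit vector on the sphere (x = cos φ cos λ, y = cos φ sin λ, z = sin φ).
The central angle between the endpoints is δ = arccos(p₁·p₂) ≈ 0.620 rad (35.5°). The total great-circle distance is δ·R ≈ 0.620 × 3440 ≈ 2132 nmi, so the target fraction is f = 1100/2132 ≈ 0.516.
Interpolate at f ≈ 0.516 with slerp weights a = sin((1−f)δ)/sin δ ≈ 0.509, b = sin(fδ)/sin δ ≈ 0.541.
p = a·p₁ + b·p₂ ≈ (0.524, 0.374, 0.765); φ = arcsin(p_z) ≈ 49.92°, λ = atan2(p_y, p_x) ≈ 35.48°.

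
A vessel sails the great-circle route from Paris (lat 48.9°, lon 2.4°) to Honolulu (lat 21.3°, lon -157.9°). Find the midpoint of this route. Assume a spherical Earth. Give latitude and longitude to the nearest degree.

From cos δ = sin φ₁ sin φ₂ + cos φ₁ cos φ₂ cos Δλ, the central angle is δ ≈ 1.879 rad (107.6°).
Interpolate at f = 1/2 with slerp weights a = sin((1−f)δ)/sin δ ≈ 0.847, b = sin(fδ)/sin δ ≈ 0.847.
p = a·p₁ + b·p₂ ≈ (-0.175, -0.274, 0.946); φ = arcsin(p_z) ≈ 71.06°, λ = atan2(p_y, p_x) ≈ -122.58°.

≈ lat 71°, lon -123°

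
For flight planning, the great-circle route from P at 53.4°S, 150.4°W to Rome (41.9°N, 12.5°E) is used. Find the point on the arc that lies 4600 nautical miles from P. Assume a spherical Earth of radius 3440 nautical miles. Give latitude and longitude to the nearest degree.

≈ 33°S, 36°W

Write both endpoints as unit vectors p₁, p₂ with components (cos φ cos λ, cos φ sin λ, sin φ).
The central angle between the endpoints is δ = arccos(p₁·p₂) ≈ 2.859 rad (163.8°). The total great-circle distance is δ·R ≈ 2.859 × 3440 ≈ 9835 nmi, so the target fraction is f = 4600/9835 ≈ 0.468.
Interpolate at f ≈ 0.468 with slerp weights a = sin((1−f)δ)/sin δ ≈ 3.581, b = sin(fδ)/sin δ ≈ 3.488.
p = a·p₁ + b·p₂ ≈ (0.678, -0.493, -0.545); φ = arcsin(p_z) ≈ -33.06°, λ = atan2(p_y, p_x) ≈ -36.00°.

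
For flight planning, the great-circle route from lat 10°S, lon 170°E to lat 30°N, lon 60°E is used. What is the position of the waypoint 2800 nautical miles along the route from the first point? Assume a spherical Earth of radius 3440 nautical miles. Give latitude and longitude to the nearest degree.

≈ lat 13°N, lon 129°E

The haversine formula gives a central angle δ ≈ 1.959 rad (112.2°) between the endpoints. The total great-circle distance is δ·R ≈ 1.959 × 3440 ≈ 6739 nmi, so the target fraction is f = 2800/6739 ≈ 0.415.
Interpolate at f ≈ 0.415 with slerp weights a = sin((1−f)δ)/sin δ ≈ 0.984, b = sin(fδ)/sin δ ≈ 0.785.
p = a·p₁ + b·p₂ ≈ (-0.614, 0.757, 0.222); φ = arcsin(p_z) ≈ 12.82°, λ = atan2(p_y, p_x) ≈ 129.04°.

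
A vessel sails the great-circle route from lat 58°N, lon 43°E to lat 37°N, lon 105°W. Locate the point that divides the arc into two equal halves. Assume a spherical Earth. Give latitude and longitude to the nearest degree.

≈ lat 73°N, lon 66°W

Convert each endpoint to a unit vector on the sphere (x = cos φ cos λ, y = cos φ sin λ, z = sin φ).
The central angle between the endpoints is δ = arccos(p₁·p₂) ≈ 1.419 rad (81.3°).
Interpolate at f = 1/2 with slerp weights a = sin((1−f)δ)/sin δ ≈ 0.659, b = sin(fδ)/sin δ ≈ 0.659.
p = a·p₁ + b·p₂ ≈ (0.119, -0.270, 0.955); φ = arcsin(p_z) ≈ 72.82°, λ = atan2(p_y, p_x) ≈ -66.20°.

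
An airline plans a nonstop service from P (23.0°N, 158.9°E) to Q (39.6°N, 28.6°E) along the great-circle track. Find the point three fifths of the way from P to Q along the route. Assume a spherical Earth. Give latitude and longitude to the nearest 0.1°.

≈ (56.4°N, 86.7°E)

Write both endpoints as unit vectors p₁, p₂ with components (cos φ cos λ, cos φ sin λ, sin φ).
The central angle between the endpoints is δ = arccos(p₁·p₂) ≈ 1.782 rad (102.1°).
Interpolate at f = 3/5 with slerp weights a = sin((1−f)δ)/sin δ ≈ 0.669, b = sin(fδ)/sin δ ≈ 0.897.
p = a·p₁ + b·p₂ ≈ (0.032, 0.552, 0.833); φ = arcsin(p_z) ≈ 56.40°, λ = atan2(p_y, p_x) ≈ 86.66°.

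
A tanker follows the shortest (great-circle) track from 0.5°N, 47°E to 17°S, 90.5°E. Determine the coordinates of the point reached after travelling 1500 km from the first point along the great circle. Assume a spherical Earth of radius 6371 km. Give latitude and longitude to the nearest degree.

≈ 5°S, 59°E

Convert each endpoint to a unit vector on the sphere (x = cos φ cos λ, y = cos φ sin λ, z = sin φ).
The central angle between the endpoints is δ = arccos(p₁·p₂) ≈ 0.808 rad (46.3°). The total great-circle distance is δ·R ≈ 0.808 × 6371 ≈ 5146 km, so the target fraction is f = 1500/5146 ≈ 0.291.
Interpolate at f ≈ 0.291 with slerp weights a = sin((1−f)δ)/sin δ ≈ 0.749, b = sin(fδ)/sin δ ≈ 0.323.
p = a·p₁ + b·p₂ ≈ (0.508, 0.857, -0.088); φ = arcsin(p_z) ≈ -5.04°, λ = atan2(p_y, p_x) ≈ 59.31°.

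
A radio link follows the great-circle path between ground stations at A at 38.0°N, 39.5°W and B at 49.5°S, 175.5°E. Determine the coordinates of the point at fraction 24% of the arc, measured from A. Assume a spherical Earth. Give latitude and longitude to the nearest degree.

Convert each endpoint to a unit vector on the sphere (x = cos φ cos λ, y = cos φ sin λ, z = sin φ).
The central angle between the endpoints is δ = arccos(p₁·p₂) ≈ 2.662 rad (152.5°).
Interpolate at f = 0.24 with slerp weights a = sin((1−f)δ)/sin δ ≈ 1.951, b = sin(fδ)/sin δ ≈ 1.294.
p = a·p₁ + b·p₂ ≈ (0.349, -0.912, 0.217); φ = arcsin(p_z) ≈ 12.55°, λ = atan2(p_y, p_x) ≈ -69.08°.

≈ 13°N, 69°W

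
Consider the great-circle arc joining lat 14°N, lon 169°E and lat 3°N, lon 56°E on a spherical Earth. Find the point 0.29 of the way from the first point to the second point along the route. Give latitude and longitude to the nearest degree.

≈ lat 17°N, lon 136°E

Write both endpoints as unit vectors p₁, p₂ with components (cos φ cos λ, cos φ sin λ, sin φ).
The central angle between the endpoints is δ = arccos(p₁·p₂) ≈ 1.945 rad (111.5°).
Interpolate at f = 0.29 with slerp weights a = sin((1−f)δ)/sin δ ≈ 1.055, b = sin(fδ)/sin δ ≈ 0.575.
p = a·p₁ + b·p₂ ≈ (-0.684, 0.671, 0.285); φ = arcsin(p_z) ≈ 16.58°, λ = atan2(p_y, p_x) ≈ 135.56°.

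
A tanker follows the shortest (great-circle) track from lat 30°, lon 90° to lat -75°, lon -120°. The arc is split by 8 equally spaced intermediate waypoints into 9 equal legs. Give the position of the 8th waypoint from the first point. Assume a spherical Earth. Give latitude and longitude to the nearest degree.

The haversine formula gives a central angle δ ≈ 2.315 rad (132.6°) between the endpoints.
Interpolate at f = 8/9 with slerp weights a = sin((1−f)δ)/sin δ ≈ 0.346, b = sin(fδ)/sin δ ≈ 1.201.
p = a·p₁ + b·p₂ ≈ (-0.155, 0.030, -0.987); φ = arcsin(p_z) ≈ -80.89°, λ = atan2(p_y, p_x) ≈ 169.04°.

≈ lat -81°, lon 169°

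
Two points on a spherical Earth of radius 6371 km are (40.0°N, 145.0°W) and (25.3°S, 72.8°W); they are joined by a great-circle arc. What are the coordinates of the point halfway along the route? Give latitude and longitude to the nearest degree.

Write both endpoints as unit vectors p₁, p₂ with components (cos φ cos λ, cos φ sin λ, sin φ).
The central angle between the endpoints is δ = arccos(p₁·p₂) ≈ 1.634 rad (93.6°).
Interpolate at f = 1/2 with slerp weights a = sin((1−f)δ)/sin δ ≈ 0.730, b = sin(fδ)/sin δ ≈ 0.730.
p = a·p₁ + b·p₂ ≈ (-0.263, -0.952, 0.157); φ = arcsin(p_z) ≈ 9.05°, λ = atan2(p_y, p_x) ≈ -105.45°.

≈ (9°N, 105°W)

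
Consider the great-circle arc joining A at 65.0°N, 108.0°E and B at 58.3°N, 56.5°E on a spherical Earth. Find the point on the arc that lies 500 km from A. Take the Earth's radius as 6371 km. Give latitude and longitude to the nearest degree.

≈ 65°N, 97°E

Convert each endpoint to a unit vector on the sphere (x = cos φ cos λ, y = cos φ sin λ, z = sin φ).
The central angle between the endpoints is δ = arccos(p₁·p₂) ≈ 0.429 rad (24.6°). The total great-circle distance is δ·R ≈ 0.429 × 6371 ≈ 2734 km, so the target fraction is f = 500/2734 ≈ 0.183.
Interpolate at f ≈ 0.183 with slerp weights a = sin((1−f)δ)/sin δ ≈ 0.826, b = sin(fδ)/sin δ ≈ 0.188.
p = a·p₁ + b·p₂ ≈ (-0.053, 0.414, 0.909); φ = arcsin(p_z) ≈ 65.30°, λ = atan2(p_y, p_x) ≈ 97.31°.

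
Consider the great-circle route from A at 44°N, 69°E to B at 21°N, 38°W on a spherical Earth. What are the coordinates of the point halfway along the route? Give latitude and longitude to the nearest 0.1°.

≈ 46.5°N, 5.6°E

Write both endpoints as unit vectors p₁, p₂ with components (cos φ cos λ, cos φ sin λ, sin φ).
The central angle between the endpoints is δ = arccos(p₁·p₂) ≈ 1.518 rad (87.0°).
Interpolate at f = 1/2 with slerp weights a = sin((1−f)δ)/sin δ ≈ 0.689, b = sin(fδ)/sin δ ≈ 0.689.
p = a·p₁ + b·p₂ ≈ (0.685, 0.067, 0.726); φ = arcsin(p_z) ≈ 46.53°, λ = atan2(p_y, p_x) ≈ 5.56°.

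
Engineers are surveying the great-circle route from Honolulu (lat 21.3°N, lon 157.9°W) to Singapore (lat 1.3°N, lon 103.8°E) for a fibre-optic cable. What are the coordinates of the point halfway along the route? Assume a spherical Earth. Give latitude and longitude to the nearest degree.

≈ lat 17°N, lon 151°E

From cos δ = sin φ₁ sin φ₂ + cos φ₁ cos φ₂ cos Δλ, the central angle is δ ≈ 1.697 rad (97.3°).
Interpolate at f = 1/2 with slerp weights a = sin((1−f)δ)/sin δ ≈ 0.756, b = sin(fδ)/sin δ ≈ 0.756.
p = a·p₁ + b·p₂ ≈ (-0.833, 0.469, 0.292); φ = arcsin(p_z) ≈ 16.97°, λ = atan2(p_y, p_x) ≈ 150.62°.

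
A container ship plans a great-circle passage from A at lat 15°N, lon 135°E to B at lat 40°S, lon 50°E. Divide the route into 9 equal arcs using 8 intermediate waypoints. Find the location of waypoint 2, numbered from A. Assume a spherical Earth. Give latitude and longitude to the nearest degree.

The haversine formula gives a central angle δ ≈ 1.673 rad (95.8°) between the endpoints.
Interpolate at f = 2/9 with slerp weights a = sin((1−f)δ)/sin δ ≈ 0.969, b = sin(fδ)/sin δ ≈ 0.365.
p = a·p₁ + b·p₂ ≈ (-0.482, 0.876, 0.016); φ = arcsin(p_z) ≈ 0.92°, λ = atan2(p_y, p_x) ≈ 118.82°.

≈ lat 1°N, lon 119°E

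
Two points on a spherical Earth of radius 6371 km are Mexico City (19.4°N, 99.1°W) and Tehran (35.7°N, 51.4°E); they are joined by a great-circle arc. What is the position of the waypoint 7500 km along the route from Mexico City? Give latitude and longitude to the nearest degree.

From cos δ = sin φ₁ sin φ₂ + cos φ₁ cos φ₂ cos Δλ, the central angle is δ ≈ 2.063 rad (118.2°). The total great-circle distance is δ·R ≈ 2.063 × 6371 ≈ 13145 km, so the target fraction is f = 7500/13145 ≈ 0.571.
Interpolate at f ≈ 0.571 with slerp weights a = sin((1−f)δ)/sin δ ≈ 0.879, b = sin(fδ)/sin δ ≈ 1.048.
p = a·p₁ + b·p₂ ≈ (0.400, -0.154, 0.904); φ = arcsin(p_z) ≈ 64.64°, λ = atan2(p_y, p_x) ≈ -21.01°.

≈ 65°N, 21°W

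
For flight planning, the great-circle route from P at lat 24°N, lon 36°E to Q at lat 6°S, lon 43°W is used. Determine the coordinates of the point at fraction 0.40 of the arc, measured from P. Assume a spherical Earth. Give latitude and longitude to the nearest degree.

Write both endpoints as unit vectors p₁, p₂ with components (cos φ cos λ, cos φ sin λ, sin φ).
The central angle between the endpoints is δ = arccos(p₁·p₂) ≈ 1.440 rad (82.5°).
Interpolate at f = 0.40 with slerp weights a = sin((1−f)δ)/sin δ ≈ 0.767, b = sin(fδ)/sin δ ≈ 0.549.
p = a·p₁ + b·p₂ ≈ (0.966, 0.039, 0.255); φ = arcsin(p_z) ≈ 14.74°, λ = atan2(p_y, p_x) ≈ 2.33°.

≈ lat 15°N, lon 2°E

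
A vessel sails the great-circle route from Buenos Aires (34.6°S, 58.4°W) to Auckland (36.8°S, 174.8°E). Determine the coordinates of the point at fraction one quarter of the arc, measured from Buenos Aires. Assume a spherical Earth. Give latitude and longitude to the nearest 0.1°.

≈ 50.4°S, 81.9°W

From cos δ = sin φ₁ sin φ₂ + cos φ₁ cos φ₂ cos Δλ, the central angle is δ ≈ 1.625 rad (93.1°).
Interpolate at f = 1/4 with slerp weights a = sin((1−f)δ)/sin δ ≈ 0.940, b = sin(fδ)/sin δ ≈ 0.396.
p = a·p₁ + b·p₂ ≈ (0.090, -0.630, -0.771); φ = arcsin(p_z) ≈ -50.45°, λ = atan2(p_y, p_x) ≈ -81.89°.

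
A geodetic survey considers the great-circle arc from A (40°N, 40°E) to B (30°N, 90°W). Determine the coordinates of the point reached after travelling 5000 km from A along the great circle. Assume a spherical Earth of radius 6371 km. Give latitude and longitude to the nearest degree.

Write both endpoints as unit vectors p₁, p₂ with components (cos φ cos λ, cos φ sin λ, sin φ).
The central angle between the endpoints is δ = arccos(p₁·p₂) ≈ 1.676 rad (96.0°). The total great-circle distance is δ·R ≈ 1.676 × 6371 ≈ 10678 km, so the target fraction is f = 5000/10678 ≈ 0.468.
Interpolate at f ≈ 0.468 with slerp weights a = sin((1−f)δ)/sin δ ≈ 0.782, b = sin(fδ)/sin δ ≈ 0.711.
p = a·p₁ + b·p₂ ≈ (0.459, -0.230, 0.858); φ = arcsin(p_z) ≈ 59.10°, λ = atan2(p_y, p_x) ≈ -26.64°.

≈ (59°N, 27°W)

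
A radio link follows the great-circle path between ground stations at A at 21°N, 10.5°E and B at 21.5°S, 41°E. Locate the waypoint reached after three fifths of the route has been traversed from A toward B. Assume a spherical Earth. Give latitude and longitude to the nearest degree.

Write both endpoints as unit vectors p₁, p₂ with components (cos φ cos λ, cos φ sin λ, sin φ).
The central angle between the endpoints is δ = arccos(p₁·p₂) ≈ 0.906 rad (51.9°).
Interpolate at f = 3/5 with slerp weights a = sin((1−f)δ)/sin δ ≈ 0.450, b = sin(fδ)/sin δ ≈ 0.657.
p = a·p₁ + b·p₂ ≈ (0.875, 0.478, -0.079); φ = arcsin(p_z) ≈ -4.56°, λ = atan2(p_y, p_x) ≈ 28.64°.

≈ 5°S, 29°E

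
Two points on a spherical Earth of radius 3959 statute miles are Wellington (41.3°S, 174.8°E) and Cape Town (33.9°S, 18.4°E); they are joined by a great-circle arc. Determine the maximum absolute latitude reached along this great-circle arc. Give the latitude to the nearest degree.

≈ 75°S

The great circle lies in the plane with unit normal n̂ = (p₁ × p₂)/|p₁ × p₂|.
Here n̂_z ≈ -0.255; the vertex latitude is φ_max = arccos|n̂_z| ≈ 75.2°.
Check via Clairaut: cos φ_max = |cos φ₁| · sin C = cos(41.3°)·sin(160.2°) ≈ 0.255, again giving ≈ 75.2°.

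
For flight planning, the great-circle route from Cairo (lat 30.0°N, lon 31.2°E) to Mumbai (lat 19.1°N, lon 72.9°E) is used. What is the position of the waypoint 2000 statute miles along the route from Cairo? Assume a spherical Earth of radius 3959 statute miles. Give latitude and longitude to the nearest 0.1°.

Convert each endpoint to a unit vector on the sphere (x = cos φ cos λ, y = cos φ sin λ, z = sin φ).
The central angle between the endpoints is δ = arccos(p₁·p₂) ≈ 0.685 rad (39.2°). The total great-circle distance is δ·R ≈ 0.685 × 3959 ≈ 2711 mi, so the target fraction is f = 2000/2711 ≈ 0.738.
Interpolate at f ≈ 0.738 with slerp weights a = sin((1−f)δ)/sin δ ≈ 0.282, b = sin(fδ)/sin δ ≈ 0.765.
p = a·p₁ + b·p₂ ≈ (0.422, 0.818, 0.392); φ = arcsin(p_z) ≈ 23.05°, λ = atan2(p_y, p_x) ≈ 62.72°.

≈ lat 23.1°N, lon 62.7°E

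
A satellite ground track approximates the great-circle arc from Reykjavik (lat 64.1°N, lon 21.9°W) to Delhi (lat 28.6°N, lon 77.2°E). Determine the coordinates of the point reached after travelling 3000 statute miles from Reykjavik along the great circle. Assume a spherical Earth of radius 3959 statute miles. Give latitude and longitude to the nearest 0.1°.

Convert each endpoint to a unit vector on the sphere (x = cos φ cos λ, y = cos φ sin λ, z = sin φ).
The central angle between the endpoints is δ = arccos(p₁·p₂) ≈ 1.192 rad (68.3°). The total great-circle distance is δ·R ≈ 1.192 × 3959 ≈ 4718 mi, so the target fraction is f = 3000/4718 ≈ 0.636.
Interpolate at f ≈ 0.636 with slerp weights a = sin((1−f)δ)/sin δ ≈ 0.453, b = sin(fδ)/sin δ ≈ 0.740.
p = a·p₁ + b·p₂ ≈ (0.327, 0.560, 0.761); φ = arcsin(p_z) ≈ 49.58°, λ = atan2(p_y, p_x) ≈ 59.67°.

≈ lat 49.6°N, lon 59.7°E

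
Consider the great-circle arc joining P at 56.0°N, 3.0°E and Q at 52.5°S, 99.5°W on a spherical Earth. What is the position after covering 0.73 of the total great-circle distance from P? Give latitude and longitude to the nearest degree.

Write both endpoints as unit vectors p₁, p₂ with components (cos φ cos λ, cos φ sin λ, sin φ).
The central angle between the endpoints is δ = arccos(p₁·p₂) ≈ 2.391 rad (137.0°).
Interpolate at f = 0.73 with slerp weights a = sin((1−f)δ)/sin δ ≈ 0.882, b = sin(fδ)/sin δ ≈ 1.444.
p = a·p₁ + b·p₂ ≈ (0.348, -0.841, -0.414); φ = arcsin(p_z) ≈ -24.47°, λ = atan2(p_y, p_x) ≈ -67.55°.

≈ 24°S, 68°W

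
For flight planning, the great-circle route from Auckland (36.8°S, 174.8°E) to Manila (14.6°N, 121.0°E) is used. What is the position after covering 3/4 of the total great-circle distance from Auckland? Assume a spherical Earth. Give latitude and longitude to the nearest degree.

The haversine formula gives a central angle δ ≈ 1.259 rad (72.1°) between the endpoints.
Interpolate at f = 3/4 with slerp weights a = sin((1−f)δ)/sin δ ≈ 0.325, b = sin(fδ)/sin δ ≈ 0.851.
p = a·p₁ + b·p₂ ≈ (-0.684, 0.730, 0.020); φ = arcsin(p_z) ≈ 1.13°, λ = atan2(p_y, p_x) ≈ 133.14°.

≈ 1°N, 133°E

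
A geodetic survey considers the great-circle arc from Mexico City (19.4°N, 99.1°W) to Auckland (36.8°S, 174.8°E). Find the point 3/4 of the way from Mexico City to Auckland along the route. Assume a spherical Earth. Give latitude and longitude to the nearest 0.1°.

Write both endpoints as unit vectors p₁, p₂ with components (cos φ cos λ, cos φ sin λ, sin φ).
The central angle between the endpoints is δ = arccos(p₁·p₂) ≈ 1.719 rad (98.5°).
Interpolate at f = 3/4 with slerp weights a = sin((1−f)δ)/sin δ ≈ 0.421, b = sin(fδ)/sin δ ≈ 0.971.
p = a·p₁ + b·p₂ ≈ (-0.837, -0.322, -0.442); φ = arcsin(p_z) ≈ -26.22°, λ = atan2(p_y, p_x) ≈ -158.98°.

≈ (26.2°S, 159.0°W)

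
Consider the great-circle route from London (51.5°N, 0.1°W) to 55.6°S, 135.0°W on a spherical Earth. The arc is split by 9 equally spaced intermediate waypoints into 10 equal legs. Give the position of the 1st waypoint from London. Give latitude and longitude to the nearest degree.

≈ 43°N, 19°W

Convert each endpoint to a unit vector on the sphere (x = cos φ cos λ, y = cos φ sin λ, z = sin φ).
The central angle between the endpoints is δ = arccos(p₁·p₂) ≈ 2.677 rad (153.4°).
Interpolate at f = 1/10 with slerp weights a = sin((1−f)δ)/sin δ ≈ 1.492, b = sin(fδ)/sin δ ≈ 0.590.
p = a·p₁ + b·p₂ ≈ (0.693, -0.237, 0.681); φ = arcsin(p_z) ≈ 42.90°, λ = atan2(p_y, p_x) ≈ -18.91°.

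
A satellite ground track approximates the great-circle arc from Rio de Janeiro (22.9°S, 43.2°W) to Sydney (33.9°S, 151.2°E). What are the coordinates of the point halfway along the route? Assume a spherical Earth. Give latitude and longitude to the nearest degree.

≈ 76°S, 104°W

Convert each endpoint to a unit vector on the sphere (x = cos φ cos λ, y = cos φ sin λ, z = sin φ).
The central angle between the endpoints is δ = arccos(p₁·p₂) ≈ 2.122 rad (121.6°).
Interpolate at f = 1/2 with slerp weights a = sin((1−f)δ)/sin δ ≈ 1.024, b = sin(fδ)/sin δ ≈ 1.024.
p = a·p₁ + b·p₂ ≈ (-0.057, -0.236, -0.970); φ = arcsin(p_z) ≈ -75.93°, λ = atan2(p_y, p_x) ≈ -103.60°.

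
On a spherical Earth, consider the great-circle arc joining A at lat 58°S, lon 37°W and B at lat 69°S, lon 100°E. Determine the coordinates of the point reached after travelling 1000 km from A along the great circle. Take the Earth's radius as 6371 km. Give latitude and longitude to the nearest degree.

≈ lat 66°S, lon 30°W

Convert each endpoint to a unit vector on the sphere (x = cos φ cos λ, y = cos φ sin λ, z = sin φ).
The central angle between the endpoints is δ = arccos(p₁·p₂) ≈ 0.859 rad (49.2°). The total great-circle distance is δ·R ≈ 0.859 × 6371 ≈ 5476 km, so the target fraction is f = 1000/5476 ≈ 0.183.
Interpolate at f ≈ 0.183 with slerp weights a = sin((1−f)δ)/sin δ ≈ 0.853, b = sin(fδ)/sin δ ≈ 0.206.
p = a·p₁ + b·p₂ ≈ (0.348, -0.199, -0.916); φ = arcsin(p_z) ≈ -66.35°, λ = atan2(p_y, p_x) ≈ -29.78°.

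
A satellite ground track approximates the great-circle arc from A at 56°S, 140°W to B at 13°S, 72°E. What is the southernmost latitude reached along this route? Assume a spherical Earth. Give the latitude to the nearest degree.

The great circle lies in the plane with unit normal n̂ = (p₁ × p₂)/|p₁ × p₂|.
Here n̂_z ≈ -0.300; the vertex latitude is φ_max = arccos|n̂_z| ≈ 72.5°.
Check via Clairaut: cos φ_max = |cos φ₁| · sin C = cos(56.0°)·sin(147.5°) ≈ 0.300, again giving ≈ 72.5°.

≈ 73°S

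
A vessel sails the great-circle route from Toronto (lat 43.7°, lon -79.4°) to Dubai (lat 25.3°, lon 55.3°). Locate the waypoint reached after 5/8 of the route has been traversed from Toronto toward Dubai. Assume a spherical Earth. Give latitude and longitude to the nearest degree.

≈ lat 54°, lon 23°

The haversine formula gives a central angle δ ≈ 1.736 rad (99.5°) between the endpoints.
Interpolate at f = 5/8 with slerp weights a = sin((1−f)δ)/sin δ ≈ 0.614, b = sin(fδ)/sin δ ≈ 0.897.
p = a·p₁ + b·p₂ ≈ (0.543, 0.230, 0.808); φ = arcsin(p_z) ≈ 53.86°, λ = atan2(p_y, p_x) ≈ 22.93°.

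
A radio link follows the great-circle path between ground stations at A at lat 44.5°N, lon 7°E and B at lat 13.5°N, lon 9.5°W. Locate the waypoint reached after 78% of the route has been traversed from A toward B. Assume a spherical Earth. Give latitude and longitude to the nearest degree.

≈ lat 20°N, lon 7°W

Convert each endpoint to a unit vector on the sphere (x = cos φ cos λ, y = cos φ sin λ, z = sin φ).
The central angle between the endpoints is δ = arccos(p₁·p₂) ≈ 0.594 rad (34.0°).
Interpolate at f = 0.78 with slerp weights a = sin((1−f)δ)/sin δ ≈ 0.233, b = sin(fδ)/sin δ ≈ 0.799.
p = a·p₁ + b·p₂ ≈ (0.931, -0.108, 0.350); φ = arcsin(p_z) ≈ 20.46°, λ = atan2(p_y, p_x) ≈ -6.61°.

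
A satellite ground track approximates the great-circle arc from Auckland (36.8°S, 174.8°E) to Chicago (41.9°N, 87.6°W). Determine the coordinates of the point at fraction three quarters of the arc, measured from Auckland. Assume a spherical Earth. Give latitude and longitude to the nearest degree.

≈ 25°N, 117°W

Convert each endpoint to a unit vector on the sphere (x = cos φ cos λ, y = cos φ sin λ, z = sin φ).
The central angle between the endpoints is δ = arccos(p₁·p₂) ≈ 2.070 rad (118.6°).
Interpolate at f = 3/4 with slerp weights a = sin((1−f)δ)/sin δ ≈ 0.564, b = sin(fδ)/sin δ ≈ 1.139.
p = a·p₁ + b·p₂ ≈ (-0.414, -0.806, 0.423); φ = arcsin(p_z) ≈ 25.03°, λ = atan2(p_y, p_x) ≈ -117.18°.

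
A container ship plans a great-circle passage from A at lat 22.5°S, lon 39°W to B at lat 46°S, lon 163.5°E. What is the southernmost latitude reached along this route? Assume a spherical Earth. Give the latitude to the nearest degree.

≈ 75°S

The great circle lies in the plane with unit normal n̂ = (p₁ × p₂)/|p₁ × p₂|.
Here n̂_z ≈ -0.259; the vertex latitude is φ_max = arccos|n̂_z| ≈ 75.0°.
Check via Clairaut: cos φ_max = |cos φ₁| · sin C = cos(22.5°)·sin(163.7°) ≈ 0.259, again giving ≈ 75.0°.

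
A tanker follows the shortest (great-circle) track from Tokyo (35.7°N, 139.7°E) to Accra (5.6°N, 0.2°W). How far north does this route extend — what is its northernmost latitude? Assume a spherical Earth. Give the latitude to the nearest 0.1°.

≈ 51.0°N

The great circle lies in the plane with unit normal n̂ = (p₁ × p₂)/|p₁ × p₂|.
Here n̂_z ≈ -0.629; the vertex latitude is φ_max = arccos|n̂_z| ≈ 51.0°.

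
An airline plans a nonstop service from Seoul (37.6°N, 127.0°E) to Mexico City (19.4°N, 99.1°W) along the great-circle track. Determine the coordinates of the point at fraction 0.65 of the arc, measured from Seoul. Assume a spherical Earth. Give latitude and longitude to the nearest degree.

≈ 46°N, 132°W

From cos δ = sin φ₁ sin φ₂ + cos φ₁ cos φ₂ cos Δλ, the central angle is δ ≈ 1.892 rad (108.4°).
Interpolate at f = 0.65 with slerp weights a = sin((1−f)δ)/sin δ ≈ 0.648, b = sin(fδ)/sin δ ≈ 0.993.
p = a·p₁ + b·p₂ ≈ (-0.457, -0.515, 0.725); φ = arcsin(p_z) ≈ 46.48°, λ = atan2(p_y, p_x) ≈ -131.59°.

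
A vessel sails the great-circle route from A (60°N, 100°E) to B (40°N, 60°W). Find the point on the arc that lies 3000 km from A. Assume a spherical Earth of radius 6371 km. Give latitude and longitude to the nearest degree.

≈ (82°N, 39°E)

Write both endpoints as unit vectors p₁, p₂ with components (cos φ cos λ, cos φ sin λ, sin φ).
The central angle between the endpoints is δ = arccos(p₁·p₂) ≈ 1.373 rad (78.7°). The total great-circle distance is δ·R ≈ 1.373 × 6371 ≈ 8746 km, so the target fraction is f = 3000/8746 ≈ 0.343.
Interpolate at f ≈ 0.343 with slerp weights a = sin((1−f)δ)/sin δ ≈ 0.800, b = sin(fδ)/sin δ ≈ 0.463.
p = a·p₁ + b·p₂ ≈ (0.108, 0.087, 0.990); φ = arcsin(p_z) ≈ 82.04°, λ = atan2(p_y, p_x) ≈ 38.92°.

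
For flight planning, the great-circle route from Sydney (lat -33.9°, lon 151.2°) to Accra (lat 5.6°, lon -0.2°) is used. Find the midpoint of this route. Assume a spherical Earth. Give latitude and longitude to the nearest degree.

≈ lat -44°, lon 56°

Write both endpoints as unit vectors p₁, p₂ with components (cos φ cos λ, cos φ sin λ, sin φ).
The central angle between the endpoints is δ = arccos(p₁·p₂) ≈ 2.465 rad (141.2°).
Interpolate at f = 1/2 with slerp weights a = sin((1−f)δ)/sin δ ≈ 1.506, b = sin(fδ)/sin δ ≈ 1.506.
p = a·p₁ + b·p₂ ≈ (0.404, 0.597, -0.693); φ = arcsin(p_z) ≈ -43.89°, λ = atan2(p_y, p_x) ≈ 55.95°.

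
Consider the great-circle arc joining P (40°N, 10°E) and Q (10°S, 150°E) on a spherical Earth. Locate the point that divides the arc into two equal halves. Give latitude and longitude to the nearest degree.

The haversine formula gives a central angle δ ≈ 2.332 rad (133.6°) between the endpoints.
Interpolate at f = 1/2 with slerp weights a = sin((1−f)δ)/sin δ ≈ 1.269, b = sin(fδ)/sin δ ≈ 1.269.
p = a·p₁ + b·p₂ ≈ (-0.125, 0.794, 0.595); φ = arcsin(p_z) ≈ 36.54°, λ = atan2(p_y, p_x) ≈ 98.95°.

≈ (37°N, 99°E)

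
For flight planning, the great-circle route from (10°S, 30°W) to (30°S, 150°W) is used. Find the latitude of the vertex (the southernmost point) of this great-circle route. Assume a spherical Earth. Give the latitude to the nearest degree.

≈ 38°S

The great circle lies in the plane with unit normal n̂ = (p₁ × p₂)/|p₁ × p₂|.
Here n̂_z ≈ -0.785; the vertex latitude is φ_max = arccos|n̂_z| ≈ 38.3°.
Check via Clairaut: cos φ_max = |cos φ₁| · sin C = cos(10.0°)·sin(127.1°) ≈ 0.785, again giving ≈ 38.3°.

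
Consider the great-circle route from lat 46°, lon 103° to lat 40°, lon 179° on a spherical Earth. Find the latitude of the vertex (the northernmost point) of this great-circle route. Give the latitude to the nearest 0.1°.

≈ 50.2°

The great circle lies in the plane with unit normal n̂ = (p₁ × p₂)/|p₁ × p₂|.
Here n̂_z ≈ +0.640; the vertex latitude is φ_max = arccos|n̂_z| ≈ 50.2°.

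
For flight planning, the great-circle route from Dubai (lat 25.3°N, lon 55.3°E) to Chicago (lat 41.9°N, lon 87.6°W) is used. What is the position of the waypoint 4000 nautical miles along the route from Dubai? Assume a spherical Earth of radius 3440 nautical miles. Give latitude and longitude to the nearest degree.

≈ lat 65°N, lon 33°W

The haversine formula gives a central angle δ ≈ 1.825 rad (104.6°) between the endpoints. The total great-circle distance is δ·R ≈ 1.825 × 3440 ≈ 6277 nmi, so the target fraction is f = 4000/6277 ≈ 0.637.
Interpolate at f ≈ 0.637 with slerp weights a = sin((1−f)δ)/sin δ ≈ 0.635, b = sin(fδ)/sin δ ≈ 0.948.
p = a·p₁ + b·p₂ ≈ (0.356, -0.233, 0.905); φ = arcsin(p_z) ≈ 64.79°, λ = atan2(p_y, p_x) ≈ -33.19°.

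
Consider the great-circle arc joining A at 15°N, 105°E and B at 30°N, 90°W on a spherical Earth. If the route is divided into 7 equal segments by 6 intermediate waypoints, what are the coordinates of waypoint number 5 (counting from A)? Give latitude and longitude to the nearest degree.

≈ 63°N, 118°W

Convert each endpoint to a unit vector on the sphere (x = cos φ cos λ, y = cos φ sin λ, z = sin φ).
The central angle between the endpoints is δ = arccos(p₁·p₂) ≈ 2.317 rad (132.7°).
Interpolate at f = 5/7 with slerp weights a = sin((1−f)δ)/sin δ ≈ 0.837, b = sin(fδ)/sin δ ≈ 1.357.
p = a·p₁ + b·p₂ ≈ (-0.209, -0.394, 0.895); φ = arcsin(p_z) ≈ 63.50°, λ = atan2(p_y, p_x) ≈ -117.96°.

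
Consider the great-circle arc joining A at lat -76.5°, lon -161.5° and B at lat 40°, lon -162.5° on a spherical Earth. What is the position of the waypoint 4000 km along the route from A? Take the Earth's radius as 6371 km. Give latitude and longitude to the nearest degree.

≈ lat -41°, lon -162°

Convert each endpoint to a unit vector on the sphere (x = cos φ cos λ, y = cos φ sin λ, z = sin φ).
The central angle between the endpoints is δ = arccos(p₁·p₂) ≈ 2.033 rad (116.5°). The total great-circle distance is δ·R ≈ 2.033 × 6371 ≈ 12954 km, so the target fraction is f = 4000/12954 ≈ 0.309.
Interpolate at f ≈ 0.309 with slerp weights a = sin((1−f)δ)/sin δ ≈ 1.102, b = sin(fδ)/sin δ ≈ 0.656.
p = a·p₁ + b·p₂ ≈ (-0.724, -0.233, -0.650); φ = arcsin(p_z) ≈ -40.53°, λ = atan2(p_y, p_x) ≈ -162.16°.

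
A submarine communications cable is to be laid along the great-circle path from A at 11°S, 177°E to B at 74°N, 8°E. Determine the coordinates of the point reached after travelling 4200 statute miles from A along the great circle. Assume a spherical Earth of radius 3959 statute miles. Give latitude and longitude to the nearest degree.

≈ 50°N, 172°E

Write both endpoints as unit vectors p₁, p₂ with components (cos φ cos λ, cos φ sin λ, sin φ).
The central angle between the endpoints is δ = arccos(p₁·p₂) ≈ 2.036 rad (116.7°). The total great-circle distance is δ·R ≈ 2.036 × 3959 ≈ 8062 mi, so the target fraction is f = 4200/8062 ≈ 0.521.
Interpolate at f ≈ 0.521 with slerp weights a = sin((1−f)δ)/sin δ ≈ 0.927, b = sin(fδ)/sin δ ≈ 0.977.
p = a·p₁ + b·p₂ ≈ (-0.642, 0.085, 0.762); φ = arcsin(p_z) ≈ 49.65°, λ = atan2(p_y, p_x) ≈ 172.45°.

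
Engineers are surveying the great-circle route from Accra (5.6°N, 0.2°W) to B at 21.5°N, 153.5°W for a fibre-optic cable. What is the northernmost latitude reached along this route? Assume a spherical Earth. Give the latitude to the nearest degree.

≈ 47°N

The great circle lies in the plane with unit normal n̂ = (p₁ × p₂)/|p₁ × p₂|.
Here n̂_z ≈ -0.681; the vertex latitude is φ_max = arccos|n̂_z| ≈ 47.1°.
Check via Clairaut: cos φ_max = |cos φ₁| · sin C = cos(5.6°)·sin(43.2°) ≈ 0.681, again giving ≈ 47.1°.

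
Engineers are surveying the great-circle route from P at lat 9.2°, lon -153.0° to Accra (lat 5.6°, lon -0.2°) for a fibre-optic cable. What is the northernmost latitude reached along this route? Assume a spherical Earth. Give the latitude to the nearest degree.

The great circle lies in the plane with unit normal n̂ = (p₁ × p₂)/|p₁ × p₂|.
Here n̂_z ≈ +0.875; the vertex latitude is φ_max = arccos|n̂_z| ≈ 29.0°.
Check via Clairaut: cos φ_max = |cos φ₁| · sin C = cos(9.2°)·sin(62.4°) ≈ 0.875, again giving ≈ 29.0°.

≈ 29°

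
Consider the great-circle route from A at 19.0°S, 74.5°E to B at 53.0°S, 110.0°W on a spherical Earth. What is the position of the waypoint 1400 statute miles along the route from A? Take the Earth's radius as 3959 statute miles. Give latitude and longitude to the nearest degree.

≈ 39°S, 76°E

The haversine formula gives a central angle δ ≈ 1.883 rad (107.9°) between the endpoints. The total great-circle distance is δ·R ≈ 1.883 × 3959 ≈ 7455 mi, so the target fraction is f = 1400/7455 ≈ 0.188.
Interpolate at f ≈ 0.188 with slerp weights a = sin((1−f)δ)/sin δ ≈ 1.050, b = sin(fδ)/sin δ ≈ 0.364.
p = a·p₁ + b·p₂ ≈ (0.190, 0.751, -0.632); φ = arcsin(p_z) ≈ -39.23°, λ = atan2(p_y, p_x) ≈ 75.77°.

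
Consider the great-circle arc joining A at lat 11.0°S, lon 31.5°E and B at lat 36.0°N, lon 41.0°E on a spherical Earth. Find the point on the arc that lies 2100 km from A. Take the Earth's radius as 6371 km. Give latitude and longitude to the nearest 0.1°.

Write both endpoints as unit vectors p₁, p₂ with components (cos φ cos λ, cos φ sin λ, sin φ).
The central angle between the endpoints is δ = arccos(p₁·p₂) ≈ 0.835 rad (47.8°). The total great-circle distance is δ·R ≈ 0.835 × 6371 ≈ 5320 km, so the target fraction is f = 2100/5320 ≈ 0.395.
Interpolate at f ≈ 0.395 with slerp weights a = sin((1−f)δ)/sin δ ≈ 0.653, b = sin(fδ)/sin δ ≈ 0.437.
p = a·p₁ + b·p₂ ≈ (0.813, 0.567, 0.132); φ = arcsin(p_z) ≈ 7.59°, λ = atan2(p_y, p_x) ≈ 34.87°.

≈ lat 7.6°N, lon 34.9°E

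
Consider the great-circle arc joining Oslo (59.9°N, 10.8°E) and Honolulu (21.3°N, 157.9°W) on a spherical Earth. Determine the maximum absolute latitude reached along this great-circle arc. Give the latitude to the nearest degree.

≈ 85°N

The great circle lies in the plane with unit normal n̂ = (p₁ × p₂)/|p₁ × p₂|.
Here n̂_z ≈ -0.093; the vertex latitude is φ_max = arccos|n̂_z| ≈ 84.7°.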